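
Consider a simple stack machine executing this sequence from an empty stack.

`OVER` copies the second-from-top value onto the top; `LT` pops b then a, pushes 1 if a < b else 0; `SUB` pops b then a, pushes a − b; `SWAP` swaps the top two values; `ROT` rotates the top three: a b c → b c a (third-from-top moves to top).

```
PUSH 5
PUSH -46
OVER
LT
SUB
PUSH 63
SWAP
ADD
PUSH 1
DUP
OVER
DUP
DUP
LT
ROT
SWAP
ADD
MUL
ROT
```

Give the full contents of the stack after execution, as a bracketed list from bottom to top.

[1, 1, 67]

PUSH 5   → 5
PUSH -46 → 5 -46
OVER     → 5 -46 5
LT       → 5 1
SUB      → 4
PUSH 63  → 4 63
SWAP     → 63 4
ADD      → 67
PUSH 1   → 67 1
DUP      → 67 1 1
OVER     → 67 1 1 1
DUP      → 67 1 1 1 1
DUP      → 67 1 1 1 1 1
LT       → 67 1 1 1 0
ROT      → 67 1 1 0 1
SWAP     → 67 1 1 1 0
ADD      → 67 1 1 1
MUL      → 67 1 1
ROT      → 1 1 67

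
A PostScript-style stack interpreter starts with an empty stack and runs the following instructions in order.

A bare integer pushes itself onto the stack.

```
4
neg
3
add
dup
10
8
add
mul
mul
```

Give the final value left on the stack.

4    4
neg  -4
3    -4 3
add  -1
dup  -1 -1
10   -1 -1 10
8    -1 -1 10 8
add  -1 -1 18
mul  -1 -18
mul  18

18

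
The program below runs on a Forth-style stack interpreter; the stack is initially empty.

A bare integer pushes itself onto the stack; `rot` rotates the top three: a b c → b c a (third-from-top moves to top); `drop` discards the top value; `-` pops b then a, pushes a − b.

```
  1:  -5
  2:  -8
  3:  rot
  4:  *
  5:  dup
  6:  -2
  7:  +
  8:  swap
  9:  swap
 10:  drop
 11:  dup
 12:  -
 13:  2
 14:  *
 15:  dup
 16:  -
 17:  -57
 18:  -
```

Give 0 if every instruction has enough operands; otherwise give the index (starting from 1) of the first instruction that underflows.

-5 → [-5]
-8 → [-5, -8]
rot  — needs 3 operands, stack has 2 → underflow

3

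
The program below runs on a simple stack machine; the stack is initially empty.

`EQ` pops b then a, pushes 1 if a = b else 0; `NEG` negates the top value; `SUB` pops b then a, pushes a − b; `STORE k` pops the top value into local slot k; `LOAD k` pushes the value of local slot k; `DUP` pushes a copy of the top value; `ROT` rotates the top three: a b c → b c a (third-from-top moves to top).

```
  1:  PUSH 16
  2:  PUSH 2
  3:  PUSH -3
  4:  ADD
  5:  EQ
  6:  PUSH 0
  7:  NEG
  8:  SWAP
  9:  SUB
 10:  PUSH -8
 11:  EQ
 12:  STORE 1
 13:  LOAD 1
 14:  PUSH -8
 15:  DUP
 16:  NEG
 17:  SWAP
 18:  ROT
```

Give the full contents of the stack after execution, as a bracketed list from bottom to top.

[8, -8, 0]

PUSH 16 → [16]
PUSH 2  → [16, 2]
PUSH -3 → [16, 2, -3]
ADD     → [16, -1]
EQ      → [0]
PUSH 0  → [0, 0]
NEG     → [0, 0]
SWAP    → [0, 0]
SUB     → [0]
PUSH -8 → [0, -8]
EQ      → [0]
STORE 1 → []
LOAD 1  → [0]
PUSH -8 → [0, -8]
DUP     → [0, -8, -8]
NEG     → [0, -8, 8]
SWAP    → [0, 8, -8]
ROT     → [8, -8, 0]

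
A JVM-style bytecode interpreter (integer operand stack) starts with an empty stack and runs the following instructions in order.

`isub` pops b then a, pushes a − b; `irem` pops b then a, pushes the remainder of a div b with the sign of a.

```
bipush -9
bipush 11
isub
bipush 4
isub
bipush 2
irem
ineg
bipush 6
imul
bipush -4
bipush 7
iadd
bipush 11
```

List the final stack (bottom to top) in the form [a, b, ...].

bipush -9 → -9
bipush 11 → -9 11
isub      → -20
bipush 4  → -20 4
isub      → -24
bipush 2  → -24 2
irem      → 0
ineg      → 0
bipush 6  → 0 6
imul      → 0
bipush -4 → 0 -4
bipush 7  → 0 -4 7
iadd      → 0 3
bipush 11 → 0 3 11

[0, 3, 11]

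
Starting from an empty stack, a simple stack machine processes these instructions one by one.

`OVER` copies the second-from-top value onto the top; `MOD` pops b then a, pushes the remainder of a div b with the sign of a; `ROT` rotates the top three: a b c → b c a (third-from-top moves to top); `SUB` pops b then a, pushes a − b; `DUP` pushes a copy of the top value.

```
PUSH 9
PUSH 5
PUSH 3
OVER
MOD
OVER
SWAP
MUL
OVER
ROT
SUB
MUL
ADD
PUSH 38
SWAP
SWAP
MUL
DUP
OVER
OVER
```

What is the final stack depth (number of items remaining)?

PUSH 9  -> 9
PUSH 5  -> 9 5
PUSH 3  -> 9 5 3
OVER    -> 9 5 3 5
MOD     -> 9 5 3
OVER    -> 9 5 3 5
SWAP    -> 9 5 5 3
MUL     -> 9 5 15
OVER    -> 9 5 15 5
ROT     -> 9 15 5 5
SUB     -> 9 15 0
MUL     -> 9 0
ADD     -> 9
PUSH 38 -> 9 38
SWAP    -> 38 9
SWAP    -> 9 38
MUL     -> 342
DUP     -> 342 342
OVER    -> 342 342 342
OVER    -> 342 342 342 342

4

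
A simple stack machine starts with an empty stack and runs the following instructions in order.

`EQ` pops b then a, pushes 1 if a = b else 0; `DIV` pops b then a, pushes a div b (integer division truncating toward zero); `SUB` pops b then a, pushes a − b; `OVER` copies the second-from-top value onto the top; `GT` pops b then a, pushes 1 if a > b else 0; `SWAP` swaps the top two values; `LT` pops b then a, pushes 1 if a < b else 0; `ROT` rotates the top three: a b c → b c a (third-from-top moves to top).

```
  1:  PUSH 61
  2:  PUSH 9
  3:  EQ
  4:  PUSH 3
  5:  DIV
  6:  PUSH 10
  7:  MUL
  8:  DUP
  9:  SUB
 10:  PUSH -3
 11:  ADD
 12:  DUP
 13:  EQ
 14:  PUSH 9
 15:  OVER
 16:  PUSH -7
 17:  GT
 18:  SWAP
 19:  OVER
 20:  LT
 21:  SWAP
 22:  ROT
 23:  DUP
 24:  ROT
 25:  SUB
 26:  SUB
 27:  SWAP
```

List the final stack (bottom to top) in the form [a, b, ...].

[1, 0]

PUSH 61 : 61
PUSH 9  : 61 9
EQ      : 0
PUSH 3  : 0 3
DIV     : 0
PUSH 10 : 0 10
MUL     : 0
DUP     : 0 0
SUB     : 0
PUSH -3 : 0 -3
ADD     : -3
DUP     : -3 -3
EQ      : 1
PUSH 9  : 1 9
OVER    : 1 9 1
PUSH -7 : 1 9 1 -7
GT      : 1 9 1
SWAP    : 1 1 9
OVER    : 1 1 9 1
LT      : 1 1 0
SWAP    : 1 0 1
ROT     : 0 1 1
DUP     : 0 1 1 1
ROT     : 0 1 1 1
SUB     : 0 1 0
SUB     : 0 1
SWAP    : 1 0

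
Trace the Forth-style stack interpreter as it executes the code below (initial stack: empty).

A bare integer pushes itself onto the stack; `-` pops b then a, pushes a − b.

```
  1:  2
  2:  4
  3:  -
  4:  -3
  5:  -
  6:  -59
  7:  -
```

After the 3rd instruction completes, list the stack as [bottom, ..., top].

[-2]

2 → [2]
4 → [2, 4]
- → [-2]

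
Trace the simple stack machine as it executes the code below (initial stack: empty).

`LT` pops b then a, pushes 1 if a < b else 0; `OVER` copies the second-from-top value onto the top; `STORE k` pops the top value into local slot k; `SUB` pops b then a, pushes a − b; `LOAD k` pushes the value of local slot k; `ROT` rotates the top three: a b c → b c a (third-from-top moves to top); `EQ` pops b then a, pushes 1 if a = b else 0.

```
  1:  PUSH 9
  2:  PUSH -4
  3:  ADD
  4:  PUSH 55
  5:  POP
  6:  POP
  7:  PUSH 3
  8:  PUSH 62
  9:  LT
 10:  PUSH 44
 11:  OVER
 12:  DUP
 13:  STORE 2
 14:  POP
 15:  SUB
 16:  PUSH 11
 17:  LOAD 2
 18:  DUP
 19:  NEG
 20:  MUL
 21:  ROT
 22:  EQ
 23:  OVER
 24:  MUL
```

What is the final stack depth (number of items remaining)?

2

PUSH 9  → 9
PUSH -4 → 9 -4
ADD     → 5
PUSH 55 → 5 55
POP     → 5
POP     → (empty)
PUSH 3  → 3
PUSH 62 → 3 62
LT      → 1
PUSH 44 → 1 44
OVER    → 1 44 1
DUP     → 1 44 1 1
STORE 2 → 1 44 1
POP     → 1 44
SUB     → -43
PUSH 11 → -43 11
LOAD 2  → -43 11 1
DUP     → -43 11 1 1
NEG     → -43 11 1 -1
MUL     → -43 11 -1
ROT     → 11 -1 -43
EQ      → 11 0
OVER    → 11 0 11
MUL     → 11 0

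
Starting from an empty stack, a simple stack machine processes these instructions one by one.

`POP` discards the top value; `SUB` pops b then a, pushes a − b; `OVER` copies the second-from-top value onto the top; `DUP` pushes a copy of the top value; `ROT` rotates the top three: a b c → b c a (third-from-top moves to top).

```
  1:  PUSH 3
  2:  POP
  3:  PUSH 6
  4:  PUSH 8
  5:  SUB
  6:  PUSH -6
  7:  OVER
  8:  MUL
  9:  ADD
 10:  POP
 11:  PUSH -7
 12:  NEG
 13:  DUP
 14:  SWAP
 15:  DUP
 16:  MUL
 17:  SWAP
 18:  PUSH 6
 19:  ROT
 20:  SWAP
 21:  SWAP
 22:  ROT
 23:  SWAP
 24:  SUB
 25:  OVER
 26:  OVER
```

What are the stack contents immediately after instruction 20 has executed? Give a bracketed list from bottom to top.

[7, 49, 6]

PUSH 3  : 3
POP     : (empty)
PUSH 6  : 6
PUSH 8  : 6 8
SUB     : -2
PUSH -6 : -2 -6
OVER    : -2 -6 -2
MUL     : -2 12
ADD     : 10
POP     : (empty)
PUSH -7 : -7
NEG     : 7
DUP     : 7 7
SWAP    : 7 7
DUP     : 7 7 7
MUL     : 7 49
SWAP    : 49 7
PUSH 6  : 49 7 6
ROT     : 7 6 49
SWAP    : 7 49 6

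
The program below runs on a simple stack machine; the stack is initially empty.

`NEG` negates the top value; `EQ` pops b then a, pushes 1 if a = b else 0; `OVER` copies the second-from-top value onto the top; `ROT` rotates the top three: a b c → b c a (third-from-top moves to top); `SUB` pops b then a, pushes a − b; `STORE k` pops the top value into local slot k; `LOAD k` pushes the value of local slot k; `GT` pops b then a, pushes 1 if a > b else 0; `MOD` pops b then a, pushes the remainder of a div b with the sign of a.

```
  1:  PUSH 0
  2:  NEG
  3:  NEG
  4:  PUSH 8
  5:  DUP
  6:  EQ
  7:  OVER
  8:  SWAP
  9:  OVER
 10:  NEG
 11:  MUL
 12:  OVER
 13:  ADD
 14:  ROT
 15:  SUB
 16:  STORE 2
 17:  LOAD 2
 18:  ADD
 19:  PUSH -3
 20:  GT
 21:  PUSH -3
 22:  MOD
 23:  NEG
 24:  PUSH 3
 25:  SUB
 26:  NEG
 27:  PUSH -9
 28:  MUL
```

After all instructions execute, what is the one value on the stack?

PUSH 0  -> 0
NEG     -> 0
NEG     -> 0
PUSH 8  -> 0 8
DUP     -> 0 8 8
EQ      -> 0 1
OVER    -> 0 1 0
SWAP    -> 0 0 1
OVER    -> 0 0 1 0
NEG     -> 0 0 1 0
MUL     -> 0 0 0
OVER    -> 0 0 0 0
ADD     -> 0 0 0
ROT     -> 0 0 0
SUB     -> 0 0
STORE 2 -> 0
LOAD 2  -> 0 0
ADD     -> 0
PUSH -3 -> 0 -3
GT      -> 1
PUSH -3 -> 1 -3
MOD     -> 1
NEG     -> -1
PUSH 3  -> -1 3
SUB     -> -4
NEG     -> 4
PUSH -9 -> 4 -9
MUL     -> -36

-36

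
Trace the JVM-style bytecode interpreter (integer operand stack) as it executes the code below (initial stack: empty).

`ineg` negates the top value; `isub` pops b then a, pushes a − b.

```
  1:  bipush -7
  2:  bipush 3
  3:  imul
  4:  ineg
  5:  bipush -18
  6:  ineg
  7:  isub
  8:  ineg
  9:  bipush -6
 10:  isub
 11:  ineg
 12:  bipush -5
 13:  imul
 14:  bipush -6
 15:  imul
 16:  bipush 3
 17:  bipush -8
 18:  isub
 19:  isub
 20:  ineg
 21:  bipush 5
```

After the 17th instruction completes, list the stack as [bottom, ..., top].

bipush -7  → [-7]
bipush 3   → [-7, 3]
imul       → [-21]
ineg       → [21]
bipush -18 → [21, -18]
ineg       → [21, 18]
isub       → [3]
ineg       → [-3]
bipush -6  → [-3, -6]
isub       → [3]
ineg       → [-3]
bipush -5  → [-3, -5]
imul       → [15]
bipush -6  → [15, -6]
imul       → [-90]
bipush 3   → [-90, 3]
bipush -8  → [-90, 3, -8]

[-90, 3, -8]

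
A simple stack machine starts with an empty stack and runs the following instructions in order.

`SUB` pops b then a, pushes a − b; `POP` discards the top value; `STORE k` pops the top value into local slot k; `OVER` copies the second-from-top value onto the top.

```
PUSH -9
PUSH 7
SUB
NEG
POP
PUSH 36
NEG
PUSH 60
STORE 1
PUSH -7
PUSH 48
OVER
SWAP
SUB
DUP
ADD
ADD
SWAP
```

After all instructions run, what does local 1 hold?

PUSH -9  -9
PUSH 7   -9 7
SUB      -16
NEG      16
POP      (empty)
PUSH 36  36
NEG      -36
PUSH 60  -36 60
STORE 1  -36
PUSH -7  -36 -7
PUSH 48  -36 -7 48
OVER     -36 -7 48 -7
SWAP     -36 -7 -7 48
SUB      -36 -7 -55
DUP      -36 -7 -55 -55
ADD      -36 -7 -110
ADD      -36 -117
SWAP     -117 -36

60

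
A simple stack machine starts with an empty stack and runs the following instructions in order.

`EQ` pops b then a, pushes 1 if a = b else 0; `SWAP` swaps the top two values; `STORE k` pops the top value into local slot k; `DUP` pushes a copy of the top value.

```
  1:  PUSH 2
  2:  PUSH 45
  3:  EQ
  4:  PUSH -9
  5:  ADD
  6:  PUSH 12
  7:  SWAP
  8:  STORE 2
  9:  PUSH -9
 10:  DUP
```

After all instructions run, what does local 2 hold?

PUSH 2  : [2]
PUSH 45 : [2, 45]
EQ      : [0]
PUSH -9 : [0, -9]
ADD     : [-9]
PUSH 12 : [-9, 12]
SWAP    : [12, -9]
STORE 2 : [12]
PUSH -9 : [12, -9]
DUP     : [12, -9, -9]

-9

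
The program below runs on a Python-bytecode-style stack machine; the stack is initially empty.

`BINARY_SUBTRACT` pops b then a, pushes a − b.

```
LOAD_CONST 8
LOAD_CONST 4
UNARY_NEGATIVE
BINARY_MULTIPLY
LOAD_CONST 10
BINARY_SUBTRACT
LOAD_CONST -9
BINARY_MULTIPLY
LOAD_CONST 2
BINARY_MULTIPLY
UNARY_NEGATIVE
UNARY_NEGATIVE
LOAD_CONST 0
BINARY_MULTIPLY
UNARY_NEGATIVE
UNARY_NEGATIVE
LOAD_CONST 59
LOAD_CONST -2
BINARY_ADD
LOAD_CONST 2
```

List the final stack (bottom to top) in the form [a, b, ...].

[0, 57, 2]

LOAD_CONST 8    → 8
LOAD_CONST 4    → 8 4
UNARY_NEGATIVE  → 8 -4
BINARY_MULTIPLY → -32
LOAD_CONST 10   → -32 10
BINARY_SUBTRACT → -42
LOAD_CONST -9   → -42 -9
BINARY_MULTIPLY → 378
LOAD_CONST 2    → 378 2
BINARY_MULTIPLY → 756
UNARY_NEGATIVE  → -756
UNARY_NEGATIVE  → 756
LOAD_CONST 0    → 756 0
BINARY_MULTIPLY → 0
UNARY_NEGATIVE  → 0
UNARY_NEGATIVE  → 0
LOAD_CONST 59   → 0 59
LOAD_CONST -2   → 0 59 -2
BINARY_ADD      → 0 57
LOAD_CONST 2    → 0 57 2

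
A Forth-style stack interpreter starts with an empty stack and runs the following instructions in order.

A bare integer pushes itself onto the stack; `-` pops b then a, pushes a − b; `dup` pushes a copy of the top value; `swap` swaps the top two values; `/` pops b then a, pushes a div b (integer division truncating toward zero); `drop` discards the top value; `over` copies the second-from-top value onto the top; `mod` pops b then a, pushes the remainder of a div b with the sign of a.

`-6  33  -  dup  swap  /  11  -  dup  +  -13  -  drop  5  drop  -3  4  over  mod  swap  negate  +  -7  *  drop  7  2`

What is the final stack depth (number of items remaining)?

-6     -> -6
33     -> -6 33
-      -> -39
dup    -> -39 -39
swap   -> -39 -39
/      -> 1
11     -> 1 11
-      -> -10
dup    -> -10 -10
+      -> -20
-13    -> -20 -13
-      -> -7
drop   -> (empty)
5      -> 5
drop   -> (empty)
-3     -> -3
4      -> -3 4
over   -> -3 4 -3
mod    -> -3 1
swap   -> 1 -3
negate -> 1 3
+      -> 4
-7     -> 4 -7
*      -> -28
drop   -> (empty)
7      -> 7
2      -> 7 2

2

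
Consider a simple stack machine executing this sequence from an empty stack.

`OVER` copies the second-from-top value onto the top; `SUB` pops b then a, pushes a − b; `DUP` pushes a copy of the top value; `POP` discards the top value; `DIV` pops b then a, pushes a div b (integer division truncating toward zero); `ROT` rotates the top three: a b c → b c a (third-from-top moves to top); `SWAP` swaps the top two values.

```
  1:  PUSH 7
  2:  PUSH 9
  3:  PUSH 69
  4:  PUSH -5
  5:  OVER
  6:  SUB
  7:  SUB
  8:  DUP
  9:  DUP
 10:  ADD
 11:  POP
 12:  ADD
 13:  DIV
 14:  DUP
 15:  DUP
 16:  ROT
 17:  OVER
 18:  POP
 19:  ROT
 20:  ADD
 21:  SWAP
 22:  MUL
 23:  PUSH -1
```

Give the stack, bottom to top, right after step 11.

[7, 9, 143]

PUSH 7  : [7]
PUSH 9  : [7, 9]
PUSH 69 : [7, 9, 69]
PUSH -5 : [7, 9, 69, -5]
OVER    : [7, 9, 69, -5, 69]
SUB     : [7, 9, 69, -74]
SUB     : [7, 9, 143]
DUP     : [7, 9, 143, 143]
DUP     : [7, 9, 143, 143, 143]
ADD     : [7, 9, 143, 286]
POP     : [7, 9, 143]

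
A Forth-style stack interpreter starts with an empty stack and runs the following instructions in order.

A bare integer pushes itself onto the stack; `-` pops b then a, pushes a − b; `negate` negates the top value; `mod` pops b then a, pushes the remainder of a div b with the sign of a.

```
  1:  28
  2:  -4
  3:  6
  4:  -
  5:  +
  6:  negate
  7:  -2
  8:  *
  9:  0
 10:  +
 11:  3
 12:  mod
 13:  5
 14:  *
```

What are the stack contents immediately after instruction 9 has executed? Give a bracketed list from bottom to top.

[36, 0]

28     → 28
-4     → 28 -4
6      → 28 -4 6
-      → 28 -10
+      → 18
negate → -18
-2     → -18 -2
*      → 36
0      → 36 0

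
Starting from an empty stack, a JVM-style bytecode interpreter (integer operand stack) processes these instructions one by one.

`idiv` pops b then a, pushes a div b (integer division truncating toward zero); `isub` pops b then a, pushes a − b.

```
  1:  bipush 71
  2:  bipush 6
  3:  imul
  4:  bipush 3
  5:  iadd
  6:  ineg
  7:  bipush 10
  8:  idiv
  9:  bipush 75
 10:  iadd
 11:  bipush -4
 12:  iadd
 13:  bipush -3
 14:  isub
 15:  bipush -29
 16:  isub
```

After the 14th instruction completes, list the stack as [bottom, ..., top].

bipush 71 : [71]
bipush 6  : [71, 6]
imul      : [426]
bipush 3  : [426, 3]
iadd      : [429]
ineg      : [-429]
bipush 10 : [-429, 10]
idiv      : [-42]
bipush 75 : [-42, 75]
iadd      : [33]
bipush -4 : [33, -4]
iadd      : [29]
bipush -3 : [29, -3]
isub      : [32]

[32]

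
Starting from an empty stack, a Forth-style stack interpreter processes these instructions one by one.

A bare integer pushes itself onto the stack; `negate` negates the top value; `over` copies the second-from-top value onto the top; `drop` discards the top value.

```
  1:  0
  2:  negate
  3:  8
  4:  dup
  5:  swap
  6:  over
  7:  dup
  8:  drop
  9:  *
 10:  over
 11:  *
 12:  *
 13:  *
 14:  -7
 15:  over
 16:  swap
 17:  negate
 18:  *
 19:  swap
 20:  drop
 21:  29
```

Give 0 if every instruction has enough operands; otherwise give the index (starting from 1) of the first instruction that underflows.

0       0
negate  0
8       0 8
dup     0 8 8
swap    0 8 8
over    0 8 8 8
dup     0 8 8 8 8
drop    0 8 8 8
*       0 8 64
over    0 8 64 8
*       0 8 512
*       0 4096
*       0
-7      0 -7
over    0 -7 0
swap    0 0 -7
negate  0 0 7
*       0 0
swap    0 0
drop    0
29      0 29

0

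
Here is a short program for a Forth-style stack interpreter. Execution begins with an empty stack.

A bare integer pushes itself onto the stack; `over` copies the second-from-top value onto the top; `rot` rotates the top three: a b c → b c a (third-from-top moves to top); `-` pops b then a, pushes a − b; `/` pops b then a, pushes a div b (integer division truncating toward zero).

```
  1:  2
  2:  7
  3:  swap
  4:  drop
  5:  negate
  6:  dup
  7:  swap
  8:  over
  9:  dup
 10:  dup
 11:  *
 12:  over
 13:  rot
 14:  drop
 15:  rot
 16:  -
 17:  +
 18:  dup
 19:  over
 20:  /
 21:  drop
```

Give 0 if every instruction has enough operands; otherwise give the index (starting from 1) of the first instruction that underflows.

0

2      → 2
7      → 2 7
swap   → 7 2
drop   → 7
negate → -7
dup    → -7 -7
swap   → -7 -7
over   → -7 -7 -7
dup    → -7 -7 -7 -7
dup    → -7 -7 -7 -7 -7
*      → -7 -7 -7 49
over   → -7 -7 -7 49 -7
rot    → -7 -7 49 -7 -7
drop   → -7 -7 49 -7
rot    → -7 49 -7 -7
-      → -7 49 0
+      → -7 49
dup    → -7 49 49
over   → -7 49 49 49
/      → -7 49 1
drop   → -7 49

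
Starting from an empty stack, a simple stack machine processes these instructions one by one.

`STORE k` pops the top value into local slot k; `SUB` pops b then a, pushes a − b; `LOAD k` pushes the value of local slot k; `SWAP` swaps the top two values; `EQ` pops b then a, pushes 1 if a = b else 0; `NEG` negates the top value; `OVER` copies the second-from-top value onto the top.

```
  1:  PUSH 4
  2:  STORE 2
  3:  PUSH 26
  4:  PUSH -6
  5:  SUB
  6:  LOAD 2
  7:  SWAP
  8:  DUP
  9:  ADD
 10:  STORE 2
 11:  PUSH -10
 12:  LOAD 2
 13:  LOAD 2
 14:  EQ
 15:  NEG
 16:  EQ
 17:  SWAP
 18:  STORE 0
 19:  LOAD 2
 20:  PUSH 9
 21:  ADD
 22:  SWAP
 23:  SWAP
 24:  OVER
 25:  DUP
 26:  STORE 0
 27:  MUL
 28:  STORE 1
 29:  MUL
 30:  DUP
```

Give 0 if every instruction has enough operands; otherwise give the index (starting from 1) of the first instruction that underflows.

PUSH 4    4
STORE 2   (empty)
PUSH 26   26
PUSH -6   26 -6
SUB       32
LOAD 2    32 4
SWAP      4 32
DUP       4 32 32
ADD       4 64
STORE 2   4
PUSH -10  4 -10
LOAD 2    4 -10 64
LOAD 2    4 -10 64 64
EQ        4 -10 1
NEG       4 -10 -1
EQ        4 0
SWAP      0 4
STORE 0   0
LOAD 2    0 64
PUSH 9    0 64 9
ADD       0 73
SWAP      73 0
SWAP      0 73
OVER      0 73 0
DUP       0 73 0 0
STORE 0   0 73 0
MUL       0 0
STORE 1   0
MUL  — needs 2 operands, stack has 1 → underflow

29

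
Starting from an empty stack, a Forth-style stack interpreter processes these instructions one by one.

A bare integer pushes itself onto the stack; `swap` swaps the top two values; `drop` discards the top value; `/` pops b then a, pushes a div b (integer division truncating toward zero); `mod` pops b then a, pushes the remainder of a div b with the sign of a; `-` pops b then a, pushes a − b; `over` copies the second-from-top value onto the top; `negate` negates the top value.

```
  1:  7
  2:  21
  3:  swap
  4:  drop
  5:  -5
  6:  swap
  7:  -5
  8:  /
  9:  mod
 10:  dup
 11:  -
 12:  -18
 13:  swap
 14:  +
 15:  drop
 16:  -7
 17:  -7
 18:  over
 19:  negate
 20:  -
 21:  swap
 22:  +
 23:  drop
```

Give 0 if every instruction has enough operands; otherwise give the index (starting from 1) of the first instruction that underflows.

0

7       7
21      7 21
swap    21 7
drop    21
-5      21 -5
swap    -5 21
-5      -5 21 -5
/       -5 -4
mod     -1
dup     -1 -1
-       0
-18     0 -18
swap    -18 0
+       -18
drop    (empty)
-7      -7
-7      -7 -7
over    -7 -7 -7
negate  -7 -7 7
-       -7 -14
swap    -14 -7
+       -21
drop    (empty)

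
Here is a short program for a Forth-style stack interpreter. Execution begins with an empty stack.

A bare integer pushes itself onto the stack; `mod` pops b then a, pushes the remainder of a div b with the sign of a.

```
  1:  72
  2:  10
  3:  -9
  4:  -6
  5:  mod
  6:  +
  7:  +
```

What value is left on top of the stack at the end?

79

72  -> [72]
10  -> [72, 10]
-9  -> [72, 10, -9]
-6  -> [72, 10, -9, -6]
mod -> [72, 10, -3]
+   -> [72, 7]
+   -> [79]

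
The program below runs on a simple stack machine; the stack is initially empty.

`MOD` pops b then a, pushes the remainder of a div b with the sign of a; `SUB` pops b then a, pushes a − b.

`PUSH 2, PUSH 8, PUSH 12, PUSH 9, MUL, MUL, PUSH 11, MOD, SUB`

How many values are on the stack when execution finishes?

1

PUSH 2  -> 2
PUSH 8  -> 2 8
PUSH 12 -> 2 8 12
PUSH 9  -> 2 8 12 9
MUL     -> 2 8 108
MUL     -> 2 864
PUSH 11 -> 2 864 11
MOD     -> 2 6
SUB     -> -4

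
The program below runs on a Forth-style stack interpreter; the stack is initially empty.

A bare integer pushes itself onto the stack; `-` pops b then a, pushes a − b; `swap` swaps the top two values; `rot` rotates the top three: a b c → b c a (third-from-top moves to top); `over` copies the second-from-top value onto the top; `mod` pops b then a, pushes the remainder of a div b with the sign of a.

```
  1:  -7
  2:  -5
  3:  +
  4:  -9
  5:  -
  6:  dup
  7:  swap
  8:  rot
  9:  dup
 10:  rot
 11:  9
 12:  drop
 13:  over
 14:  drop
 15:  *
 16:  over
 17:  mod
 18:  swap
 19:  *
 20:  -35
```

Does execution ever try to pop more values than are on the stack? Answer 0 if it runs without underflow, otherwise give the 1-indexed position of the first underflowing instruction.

8

-7   : [-7]
-5   : [-7, -5]
+    : [-12]
-9   : [-12, -9]
-    : [-3]
dup  : [-3, -3]
swap : [-3, -3]
rot  — needs 3 operands, stack has 2 → underflow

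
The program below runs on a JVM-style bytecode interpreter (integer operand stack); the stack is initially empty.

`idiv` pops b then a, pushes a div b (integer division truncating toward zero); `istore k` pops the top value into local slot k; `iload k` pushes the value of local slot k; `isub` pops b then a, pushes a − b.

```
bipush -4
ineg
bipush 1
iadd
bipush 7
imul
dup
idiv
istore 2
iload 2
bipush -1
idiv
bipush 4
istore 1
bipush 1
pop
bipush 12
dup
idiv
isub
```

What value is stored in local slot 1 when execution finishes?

bipush -4  -4
ineg       4
bipush 1   4 1
iadd       5
bipush 7   5 7
imul       35
dup        35 35
idiv       1
istore 2   (empty)
iload 2    1
bipush -1  1 -1
idiv       -1
bipush 4   -1 4
istore 1   -1
bipush 1   -1 1
pop        -1
bipush 12  -1 12
dup        -1 12 12
idiv       -1 1
isub       -2

4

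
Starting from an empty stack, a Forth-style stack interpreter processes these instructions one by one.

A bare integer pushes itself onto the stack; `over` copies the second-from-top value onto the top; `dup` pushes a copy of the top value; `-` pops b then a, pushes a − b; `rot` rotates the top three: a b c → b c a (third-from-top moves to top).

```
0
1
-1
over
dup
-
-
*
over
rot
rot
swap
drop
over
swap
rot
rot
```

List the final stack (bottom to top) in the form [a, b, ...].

0     0
1     0 1
-1    0 1 -1
over  0 1 -1 1
dup   0 1 -1 1 1
-     0 1 -1 0
-     0 1 -1
*     0 -1
over  0 -1 0
rot   -1 0 0
rot   0 0 -1
swap  0 -1 0
drop  0 -1
over  0 -1 0
swap  0 0 -1
rot   0 -1 0
rot   -1 0 0

[-1, 0, 0]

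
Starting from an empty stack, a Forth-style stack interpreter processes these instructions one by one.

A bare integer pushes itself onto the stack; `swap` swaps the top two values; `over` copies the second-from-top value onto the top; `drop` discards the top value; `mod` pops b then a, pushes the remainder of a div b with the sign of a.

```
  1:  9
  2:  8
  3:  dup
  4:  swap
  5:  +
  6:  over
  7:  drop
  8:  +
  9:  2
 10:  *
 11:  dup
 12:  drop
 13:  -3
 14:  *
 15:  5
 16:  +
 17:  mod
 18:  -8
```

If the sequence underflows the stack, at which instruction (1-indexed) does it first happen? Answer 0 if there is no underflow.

17

9    → 9
8    → 9 8
dup  → 9 8 8
swap → 9 8 8
+    → 9 16
over → 9 16 9
drop → 9 16
+    → 25
2    → 25 2
*    → 50
dup  → 50 50
drop → 50
-3   → 50 -3
*    → -150
5    → -150 5
+    → -145
mod  — needs 2 operands, stack has 1 → underflow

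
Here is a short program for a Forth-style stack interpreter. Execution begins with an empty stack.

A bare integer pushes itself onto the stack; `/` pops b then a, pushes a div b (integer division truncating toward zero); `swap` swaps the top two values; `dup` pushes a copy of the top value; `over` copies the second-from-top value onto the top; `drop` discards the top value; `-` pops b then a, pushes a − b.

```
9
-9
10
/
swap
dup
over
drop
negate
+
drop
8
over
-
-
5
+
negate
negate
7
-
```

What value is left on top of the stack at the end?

-10

9      -> [9]
-9     -> [9, -9]
10     -> [9, -9, 10]
/      -> [9, 0]
swap   -> [0, 9]
dup    -> [0, 9, 9]
over   -> [0, 9, 9, 9]
drop   -> [0, 9, 9]
negate -> [0, 9, -9]
+      -> [0, 0]
drop   -> [0]
8      -> [0, 8]
over   -> [0, 8, 0]
-      -> [0, 8]
-      -> [-8]
5      -> [-8, 5]
+      -> [-3]
negate -> [3]
negate -> [-3]
7      -> [-3, 7]
-      -> [-10]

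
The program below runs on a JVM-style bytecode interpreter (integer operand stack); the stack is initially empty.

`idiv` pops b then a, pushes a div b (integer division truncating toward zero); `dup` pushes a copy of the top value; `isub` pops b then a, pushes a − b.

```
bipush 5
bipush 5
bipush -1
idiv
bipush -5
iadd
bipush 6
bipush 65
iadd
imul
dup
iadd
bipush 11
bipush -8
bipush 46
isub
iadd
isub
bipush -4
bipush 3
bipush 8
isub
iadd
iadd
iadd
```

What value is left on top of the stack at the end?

-1381

bipush 5   5
bipush 5   5 5
bipush -1  5 5 -1
idiv       5 -5
bipush -5  5 -5 -5
iadd       5 -10
bipush 6   5 -10 6
bipush 65  5 -10 6 65
iadd       5 -10 71
imul       5 -710
dup        5 -710 -710
iadd       5 -1420
bipush 11  5 -1420 11
bipush -8  5 -1420 11 -8
bipush 46  5 -1420 11 -8 46
isub       5 -1420 11 -54
iadd       5 -1420 -43
isub       5 -1377
bipush -4  5 -1377 -4
bipush 3   5 -1377 -4 3
bipush 8   5 -1377 -4 3 8
isub       5 -1377 -4 -5
iadd       5 -1377 -9
iadd       5 -1386
iadd       -1381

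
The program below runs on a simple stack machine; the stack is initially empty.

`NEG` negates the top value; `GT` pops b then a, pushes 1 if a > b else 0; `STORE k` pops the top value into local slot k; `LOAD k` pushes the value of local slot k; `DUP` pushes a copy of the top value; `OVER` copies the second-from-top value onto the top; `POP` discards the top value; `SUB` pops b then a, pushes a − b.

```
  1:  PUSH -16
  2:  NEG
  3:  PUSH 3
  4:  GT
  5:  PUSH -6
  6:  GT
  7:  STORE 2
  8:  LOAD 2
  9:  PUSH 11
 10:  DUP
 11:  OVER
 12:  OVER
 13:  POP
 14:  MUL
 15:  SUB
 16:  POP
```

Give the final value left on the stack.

PUSH -16  [-16]
NEG       [16]
PUSH 3    [16, 3]
GT        [1]
PUSH -6   [1, -6]
GT        [1]
STORE 2   []
LOAD 2    [1]
PUSH 11   [1, 11]
DUP       [1, 11, 11]
OVER      [1, 11, 11, 11]
OVER      [1, 11, 11, 11, 11]
POP       [1, 11, 11, 11]
MUL       [1, 11, 121]
SUB       [1, -110]
POP       [1]

1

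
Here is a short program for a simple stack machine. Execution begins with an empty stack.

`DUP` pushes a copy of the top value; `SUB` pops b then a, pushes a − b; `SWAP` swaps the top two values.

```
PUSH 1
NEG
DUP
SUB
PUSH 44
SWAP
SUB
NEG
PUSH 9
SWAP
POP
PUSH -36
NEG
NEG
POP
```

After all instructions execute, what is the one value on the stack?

PUSH 1   → 1
NEG      → -1
DUP      → -1 -1
SUB      → 0
PUSH 44  → 0 44
SWAP     → 44 0
SUB      → 44
NEG      → -44
PUSH 9   → -44 9
SWAP     → 9 -44
POP      → 9
PUSH -36 → 9 -36
NEG      → 9 36
NEG      → 9 -36
POP      → 9

9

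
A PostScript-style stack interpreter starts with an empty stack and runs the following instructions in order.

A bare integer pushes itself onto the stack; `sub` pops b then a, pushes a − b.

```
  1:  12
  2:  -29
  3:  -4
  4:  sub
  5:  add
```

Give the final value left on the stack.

-13

12   [12]
-29  [12, -29]
-4   [12, -29, -4]
sub  [12, -25]
add  [-13]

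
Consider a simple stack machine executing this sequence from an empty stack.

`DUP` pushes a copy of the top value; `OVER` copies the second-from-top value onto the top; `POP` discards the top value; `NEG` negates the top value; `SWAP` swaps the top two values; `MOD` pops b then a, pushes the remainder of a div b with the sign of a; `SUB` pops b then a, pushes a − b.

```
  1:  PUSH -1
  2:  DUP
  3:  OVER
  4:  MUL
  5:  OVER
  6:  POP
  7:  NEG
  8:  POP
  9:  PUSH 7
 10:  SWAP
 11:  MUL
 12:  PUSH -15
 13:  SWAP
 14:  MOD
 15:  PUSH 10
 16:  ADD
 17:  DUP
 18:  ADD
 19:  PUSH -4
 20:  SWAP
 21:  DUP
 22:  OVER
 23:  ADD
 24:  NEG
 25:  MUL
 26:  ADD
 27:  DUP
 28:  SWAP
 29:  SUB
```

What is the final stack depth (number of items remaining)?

PUSH -1  → [-1]
DUP      → [-1, -1]
OVER     → [-1, -1, -1]
MUL      → [-1, 1]
OVER     → [-1, 1, -1]
POP      → [-1, 1]
NEG      → [-1, -1]
POP      → [-1]
PUSH 7   → [-1, 7]
SWAP     → [7, -1]
MUL      → [-7]
PUSH -15 → [-7, -15]
SWAP     → [-15, -7]
MOD      → [-1]
PUSH 10  → [-1, 10]
ADD      → [9]
DUP      → [9, 9]
ADD      → [18]
PUSH -4  → [18, -4]
SWAP     → [-4, 18]
DUP      → [-4, 18, 18]
OVER     → [-4, 18, 18, 18]
ADD      → [-4, 18, 36]
NEG      → [-4, 18, -36]
MUL      → [-4, -648]
ADD      → [-652]
DUP      → [-652, -652]
SWAP     → [-652, -652]
SUB      → [0]

1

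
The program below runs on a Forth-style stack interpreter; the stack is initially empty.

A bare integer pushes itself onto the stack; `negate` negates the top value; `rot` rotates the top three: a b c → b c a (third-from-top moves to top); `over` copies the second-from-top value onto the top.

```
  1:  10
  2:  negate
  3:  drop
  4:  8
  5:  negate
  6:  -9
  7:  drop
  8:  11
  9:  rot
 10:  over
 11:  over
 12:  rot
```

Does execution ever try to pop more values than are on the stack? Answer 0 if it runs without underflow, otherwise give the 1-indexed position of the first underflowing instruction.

9

10     → 10
negate → -10
drop   → (empty)
8      → 8
negate → -8
-9     → -8 -9
drop   → -8
11     → -8 11
rot  — needs 3 operands, stack has 2 → underflow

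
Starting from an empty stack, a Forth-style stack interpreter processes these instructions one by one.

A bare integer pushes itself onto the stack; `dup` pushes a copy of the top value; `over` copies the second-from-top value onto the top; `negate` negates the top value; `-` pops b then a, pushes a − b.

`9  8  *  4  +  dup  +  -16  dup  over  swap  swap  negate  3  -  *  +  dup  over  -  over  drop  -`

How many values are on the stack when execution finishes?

9      : 9
8      : 9 8
*      : 72
4      : 72 4
+      : 76
dup    : 76 76
+      : 152
-16    : 152 -16
dup    : 152 -16 -16
over   : 152 -16 -16 -16
swap   : 152 -16 -16 -16
swap   : 152 -16 -16 -16
negate : 152 -16 -16 16
3      : 152 -16 -16 16 3
-      : 152 -16 -16 13
*      : 152 -16 -208
+      : 152 -224
dup    : 152 -224 -224
over   : 152 -224 -224 -224
-      : 152 -224 0
over   : 152 -224 0 -224
drop   : 152 -224 0
-      : 152 -224

2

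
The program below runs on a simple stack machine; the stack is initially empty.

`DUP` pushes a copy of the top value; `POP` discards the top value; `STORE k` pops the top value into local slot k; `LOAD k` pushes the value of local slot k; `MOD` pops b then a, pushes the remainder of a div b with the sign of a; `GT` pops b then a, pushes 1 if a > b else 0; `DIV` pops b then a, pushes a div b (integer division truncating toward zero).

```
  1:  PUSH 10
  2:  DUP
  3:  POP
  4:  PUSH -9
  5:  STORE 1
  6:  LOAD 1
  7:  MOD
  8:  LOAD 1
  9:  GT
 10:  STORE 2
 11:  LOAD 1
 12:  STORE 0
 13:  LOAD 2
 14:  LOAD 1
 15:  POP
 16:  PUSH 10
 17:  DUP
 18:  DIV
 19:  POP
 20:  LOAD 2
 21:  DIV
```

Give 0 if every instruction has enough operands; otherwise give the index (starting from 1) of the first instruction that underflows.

PUSH 10  10
DUP      10 10
POP      10
PUSH -9  10 -9
STORE 1  10
LOAD 1   10 -9
MOD      1
LOAD 1   1 -9
GT       1
STORE 2  (empty)
LOAD 1   -9
STORE 0  (empty)
LOAD 2   1
LOAD 1   1 -9
POP      1
PUSH 10  1 10
DUP      1 10 10
DIV      1 1
POP      1
LOAD 2   1 1
DIV      1

0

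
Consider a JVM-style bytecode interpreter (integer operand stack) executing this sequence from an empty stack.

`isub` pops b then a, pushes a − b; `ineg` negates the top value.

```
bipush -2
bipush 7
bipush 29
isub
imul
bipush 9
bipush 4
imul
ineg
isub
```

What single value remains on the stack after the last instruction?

bipush -2 → -2
bipush 7  → -2 7
bipush 29 → -2 7 29
isub      → -2 -22
imul      → 44
bipush 9  → 44 9
bipush 4  → 44 9 4
imul      → 44 36
ineg      → 44 -36
isub      → 80

80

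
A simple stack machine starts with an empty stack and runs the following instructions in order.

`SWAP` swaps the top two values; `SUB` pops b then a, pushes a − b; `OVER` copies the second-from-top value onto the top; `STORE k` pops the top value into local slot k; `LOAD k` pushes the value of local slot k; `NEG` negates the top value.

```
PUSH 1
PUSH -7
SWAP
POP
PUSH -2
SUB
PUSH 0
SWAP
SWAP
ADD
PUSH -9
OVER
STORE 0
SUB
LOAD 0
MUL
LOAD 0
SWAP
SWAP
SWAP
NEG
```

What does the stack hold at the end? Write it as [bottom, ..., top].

[-5, 20]

PUSH 1   1
PUSH -7  1 -7
SWAP     -7 1
POP      -7
PUSH -2  -7 -2
SUB      -5
PUSH 0   -5 0
SWAP     0 -5
SWAP     -5 0
ADD      -5
PUSH -9  -5 -9
OVER     -5 -9 -5
STORE 0  -5 -9
SUB      4
LOAD 0   4 -5
MUL      -20
LOAD 0   -20 -5
SWAP     -5 -20
SWAP     -20 -5
SWAP     -5 -20
NEG      -5 20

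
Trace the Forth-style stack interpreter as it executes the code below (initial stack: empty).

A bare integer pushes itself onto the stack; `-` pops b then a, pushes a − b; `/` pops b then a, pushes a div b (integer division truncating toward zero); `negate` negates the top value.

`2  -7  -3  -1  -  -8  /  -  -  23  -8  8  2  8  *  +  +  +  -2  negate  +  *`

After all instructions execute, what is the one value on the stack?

2      → [2]
-7     → [2, -7]
-3     → [2, -7, -3]
-1     → [2, -7, -3, -1]
-      → [2, -7, -2]
-8     → [2, -7, -2, -8]
/      → [2, -7, 0]
-      → [2, -7]
-      → [9]
23     → [9, 23]
-8     → [9, 23, -8]
8      → [9, 23, -8, 8]
2      → [9, 23, -8, 8, 2]
8      → [9, 23, -8, 8, 2, 8]
*      → [9, 23, -8, 8, 16]
+      → [9, 23, -8, 24]
+      → [9, 23, 16]
+      → [9, 39]
-2     → [9, 39, -2]
negate → [9, 39, 2]
+      → [9, 41]
*      → [369]

369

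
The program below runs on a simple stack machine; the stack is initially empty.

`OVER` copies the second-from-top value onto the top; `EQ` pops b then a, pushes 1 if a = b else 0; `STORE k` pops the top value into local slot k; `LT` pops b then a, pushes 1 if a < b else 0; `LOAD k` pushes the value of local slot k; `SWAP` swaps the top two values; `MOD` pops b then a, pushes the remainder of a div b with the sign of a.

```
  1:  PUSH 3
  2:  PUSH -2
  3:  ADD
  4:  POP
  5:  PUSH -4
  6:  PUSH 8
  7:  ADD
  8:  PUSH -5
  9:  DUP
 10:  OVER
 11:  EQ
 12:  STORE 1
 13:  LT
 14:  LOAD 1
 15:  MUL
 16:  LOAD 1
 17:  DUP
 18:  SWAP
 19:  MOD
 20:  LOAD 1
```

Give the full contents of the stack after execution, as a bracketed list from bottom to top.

[0, 0, 1]

PUSH 3  : [3]
PUSH -2 : [3, -2]
ADD     : [1]
POP     : []
PUSH -4 : [-4]
PUSH 8  : [-4, 8]
ADD     : [4]
PUSH -5 : [4, -5]
DUP     : [4, -5, -5]
OVER    : [4, -5, -5, -5]
EQ      : [4, -5, 1]
STORE 1 : [4, -5]
LT      : [0]
LOAD 1  : [0, 1]
MUL     : [0]
LOAD 1  : [0, 1]
DUP     : [0, 1, 1]
SWAP    : [0, 1, 1]
MOD     : [0, 0]
LOAD 1  : [0, 0, 1]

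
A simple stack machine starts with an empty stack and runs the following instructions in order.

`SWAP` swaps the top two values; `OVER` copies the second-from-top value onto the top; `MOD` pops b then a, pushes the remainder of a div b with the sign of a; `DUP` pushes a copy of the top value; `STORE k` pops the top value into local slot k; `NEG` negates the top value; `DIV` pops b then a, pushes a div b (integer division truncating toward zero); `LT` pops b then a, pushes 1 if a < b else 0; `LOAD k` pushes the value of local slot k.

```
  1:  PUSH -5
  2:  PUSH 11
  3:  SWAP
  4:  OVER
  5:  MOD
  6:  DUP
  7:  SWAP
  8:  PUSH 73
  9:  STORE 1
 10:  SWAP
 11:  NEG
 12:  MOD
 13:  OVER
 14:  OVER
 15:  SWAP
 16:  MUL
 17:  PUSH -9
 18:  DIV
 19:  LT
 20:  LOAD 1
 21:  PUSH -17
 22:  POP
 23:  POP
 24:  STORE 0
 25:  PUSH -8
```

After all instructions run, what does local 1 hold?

73

PUSH -5  → [-5]
PUSH 11  → [-5, 11]
SWAP     → [11, -5]
OVER     → [11, -5, 11]
MOD      → [11, -5]
DUP      → [11, -5, -5]
SWAP     → [11, -5, -5]
PUSH 73  → [11, -5, -5, 73]
STORE 1  → [11, -5, -5]
SWAP     → [11, -5, -5]
NEG      → [11, -5, 5]
MOD      → [11, 0]
OVER     → [11, 0, 11]
OVER     → [11, 0, 11, 0]
SWAP     → [11, 0, 0, 11]
MUL      → [11, 0, 0]
PUSH -9  → [11, 0, 0, -9]
DIV      → [11, 0, 0]
LT       → [11, 0]
LOAD 1   → [11, 0, 73]
PUSH -17 → [11, 0, 73, -17]
POP      → [11, 0, 73]
POP      → [11, 0]
STORE 0  → [11]
PUSH -8  → [11, -8]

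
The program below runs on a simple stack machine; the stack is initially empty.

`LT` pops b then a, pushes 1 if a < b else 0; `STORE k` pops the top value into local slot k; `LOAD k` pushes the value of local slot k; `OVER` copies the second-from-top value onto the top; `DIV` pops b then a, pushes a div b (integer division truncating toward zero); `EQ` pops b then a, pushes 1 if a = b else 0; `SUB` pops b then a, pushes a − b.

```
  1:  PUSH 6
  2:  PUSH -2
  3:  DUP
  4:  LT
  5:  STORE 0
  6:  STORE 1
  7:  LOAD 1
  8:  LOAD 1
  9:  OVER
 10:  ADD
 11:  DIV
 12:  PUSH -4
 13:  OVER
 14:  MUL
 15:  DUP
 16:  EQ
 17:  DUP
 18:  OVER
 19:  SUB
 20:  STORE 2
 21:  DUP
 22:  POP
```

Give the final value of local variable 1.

PUSH 6  -> 6
PUSH -2 -> 6 -2
DUP     -> 6 -2 -2
LT      -> 6 0
STORE 0 -> 6
STORE 1 -> (empty)
LOAD 1  -> 6
LOAD 1  -> 6 6
OVER    -> 6 6 6
ADD     -> 6 12
DIV     -> 0
PUSH -4 -> 0 -4
OVER    -> 0 -4 0
MUL     -> 0 0
DUP     -> 0 0 0
EQ      -> 0 1
DUP     -> 0 1 1
OVER    -> 0 1 1 1
SUB     -> 0 1 0
STORE 2 -> 0 1
DUP     -> 0 1 1
POP     -> 0 1

6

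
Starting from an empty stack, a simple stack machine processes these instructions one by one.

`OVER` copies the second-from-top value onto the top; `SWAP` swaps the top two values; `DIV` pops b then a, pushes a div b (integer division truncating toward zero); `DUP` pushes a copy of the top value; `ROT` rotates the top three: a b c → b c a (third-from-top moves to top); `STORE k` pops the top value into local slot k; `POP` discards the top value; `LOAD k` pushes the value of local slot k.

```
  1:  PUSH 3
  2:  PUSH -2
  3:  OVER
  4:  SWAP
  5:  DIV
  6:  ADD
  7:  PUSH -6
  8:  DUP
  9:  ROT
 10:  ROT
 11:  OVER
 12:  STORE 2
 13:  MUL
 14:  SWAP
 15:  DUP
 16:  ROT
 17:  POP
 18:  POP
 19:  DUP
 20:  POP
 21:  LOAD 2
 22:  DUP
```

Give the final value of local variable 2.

PUSH 3   3
PUSH -2  3 -2
OVER     3 -2 3
SWAP     3 3 -2
DIV      3 -1
ADD      2
PUSH -6  2 -6
DUP      2 -6 -6
ROT      -6 -6 2
ROT      -6 2 -6
OVER     -6 2 -6 2
STORE 2  -6 2 -6
MUL      -6 -12
SWAP     -12 -6
DUP      -12 -6 -6
ROT      -6 -6 -12
POP      -6 -6
POP      -6
DUP      -6 -6
POP      -6
LOAD 2   -6 2
DUP      -6 2 2

2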